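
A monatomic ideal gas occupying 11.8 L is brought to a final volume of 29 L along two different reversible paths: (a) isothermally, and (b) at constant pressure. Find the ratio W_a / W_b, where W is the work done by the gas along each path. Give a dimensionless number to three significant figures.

Path (a) isothermal: W = P₁V₁ ln(V₂/V₁) → W_a/(P₁V₁) = 0.8992.
Path (b) isobaric: W = P₁(V₂ − V₁) → W_b/(P₁V₁) = 1.458.
W_a / W_b = 0.8992 / 1.458 = 0.6169.

W_a / W_b ≈ 0.617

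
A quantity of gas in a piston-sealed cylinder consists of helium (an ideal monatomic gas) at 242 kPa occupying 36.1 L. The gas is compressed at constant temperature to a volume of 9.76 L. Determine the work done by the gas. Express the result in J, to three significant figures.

Isothermal: W = nRT ln(V₂/V₁) = P₁V₁ ln(V₂/V₁).
P₁V₁ = (242 kPa)(36.1 L) = 8736 J.
W = 8736 × ln(9.76/36.1) = 8736 × -1.308
W_by_gas = -11427 J.

W ≈ -11400 J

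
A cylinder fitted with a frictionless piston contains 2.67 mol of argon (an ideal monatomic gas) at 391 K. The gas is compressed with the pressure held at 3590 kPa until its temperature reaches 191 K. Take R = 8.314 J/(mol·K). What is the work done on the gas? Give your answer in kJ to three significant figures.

W ≈ 4.44 kJ

Isobaric: W = P ΔV = nR ΔT.
W = (2.67)(8.314)(191 − 391) = -4440 J.
Work on gas = −W_by = 4440 J.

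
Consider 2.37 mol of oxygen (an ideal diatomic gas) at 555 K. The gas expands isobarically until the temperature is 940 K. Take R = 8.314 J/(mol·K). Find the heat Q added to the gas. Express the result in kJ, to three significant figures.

Q ≈ 26.6 kJ

Isobaric: W = nRΔT = (2.37)(8.314)(385) = 7586 J.
ΔU = nCᵥΔT with Cᵥ = 5R/2: ΔU = (2.37)(20.79)(385) = 18965 J.
Q = ΔU + W = 18965 + 7586 = 26551 J.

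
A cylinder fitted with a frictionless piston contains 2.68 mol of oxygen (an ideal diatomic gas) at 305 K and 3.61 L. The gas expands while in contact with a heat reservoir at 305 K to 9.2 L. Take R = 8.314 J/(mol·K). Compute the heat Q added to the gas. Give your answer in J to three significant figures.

Isothermal ⇒ ΔU = 0, so Q = W = nRT ln(V₂/V₁).
Q = (2.68)(8.314)(305) ln(9.2/3.61) = 6796 × 0.9355 = 6358 J.

Q ≈ 6360 J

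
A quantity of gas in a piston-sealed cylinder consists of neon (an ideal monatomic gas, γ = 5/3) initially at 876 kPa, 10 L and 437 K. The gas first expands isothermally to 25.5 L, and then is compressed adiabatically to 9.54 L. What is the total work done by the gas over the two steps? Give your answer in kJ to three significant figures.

Step 1 (isothermal): W = P₁V₁ ln(V₂/V₁) = (8760) ln(25.5/10) = 8200 J.
After step 1: P = 343.5 kPa, V = 25.5 L, T = 437 K.
Step 2 (adiabatic): W = (P₁V₁ − P₂V₂)/(γ−1) = (8760 − 16872)/0.667 = -12168 J.
W_total = 8200 − 12168 = -3968 J.

W_total ≈ -3.97 kJ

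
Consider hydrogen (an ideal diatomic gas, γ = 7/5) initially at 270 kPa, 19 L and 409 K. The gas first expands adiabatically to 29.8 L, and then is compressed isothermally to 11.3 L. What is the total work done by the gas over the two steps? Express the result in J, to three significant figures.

W_total ≈ -2040 J

Step 1 (adiabatic): W = (P₁V₁ − P₂V₂)/(γ−1) = (5130 − 4285)/0.4 = 2113 J.
After step 1: P = 143.8 kPa, V = 29.8 L, T = 341.6 K.
Step 2 (isothermal): W = P₁V₁ ln(V₂/V₁) = (4285) ln(11.3/29.8) = -4155 J.
W_total = 2113 − 4155 = -2042 J.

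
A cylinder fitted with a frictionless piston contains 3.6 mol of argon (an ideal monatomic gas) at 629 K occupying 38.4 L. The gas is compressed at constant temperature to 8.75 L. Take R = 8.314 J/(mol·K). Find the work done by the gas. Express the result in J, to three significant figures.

Isothermal: W = nRT ln(V₂/V₁).
W = (3.6)(8.314)(629) × ln(8.75/38.4)
  = 18826 × -1.479
W_by_gas = -27844 J.

W ≈ -27800 J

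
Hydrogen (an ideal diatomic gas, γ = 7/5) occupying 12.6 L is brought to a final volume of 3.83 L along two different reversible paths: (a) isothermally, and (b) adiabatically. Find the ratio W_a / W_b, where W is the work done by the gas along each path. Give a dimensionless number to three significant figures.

W_a / W_b ≈ 0.781

Path (a) isothermal: W = P₁V₁ ln(V₂/V₁) → W_a/(P₁V₁) = -1.191.
Path (b) adiabatic: W = P₁V₁(1 − (V₁/V₂)^(γ−1))/(γ−1) → W_b/(P₁V₁) = -1.525.
W_a / W_b = -1.191 / -1.525 = 0.7807.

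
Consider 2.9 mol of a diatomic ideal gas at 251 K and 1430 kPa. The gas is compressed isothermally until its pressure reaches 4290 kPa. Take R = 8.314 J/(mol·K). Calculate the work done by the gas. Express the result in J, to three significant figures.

Isothermal process: W = nRT ln(V₂/V₁) = nRT ln(P₁/P₂).
W = (2.9)(8.314)(251) × ln(1430/4290)
  = 6052 × ln(0.3333) = 6052 × -1.099
W_by_gas = -6649 J.

W ≈ -6650 J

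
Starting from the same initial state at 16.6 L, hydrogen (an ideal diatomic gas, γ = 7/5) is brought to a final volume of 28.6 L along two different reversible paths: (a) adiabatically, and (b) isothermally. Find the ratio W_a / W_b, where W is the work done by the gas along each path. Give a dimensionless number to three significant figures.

Path (a) adiabatic: W = P₁V₁(1 − (V₁/V₂)^(γ−1))/(γ−1) → W_a/(P₁V₁) = 0.4889.
Path (b) isothermal: W = P₁V₁ ln(V₂/V₁) → W_b/(P₁V₁) = 0.544.
W_a / W_b = 0.4889 / 0.544 = 0.8987.

W_a / W_b ≈ 0.899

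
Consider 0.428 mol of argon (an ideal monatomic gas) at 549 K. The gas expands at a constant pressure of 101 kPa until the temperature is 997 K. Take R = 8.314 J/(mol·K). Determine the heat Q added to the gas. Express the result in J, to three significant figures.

Q ≈ 3990 J

Isobaric: W = nRΔT = (0.428)(8.314)(448) = 1594 J.
ΔU = nCᵥΔT with Cᵥ = 3R/2: ΔU = (0.428)(12.47)(448) = 2391 J.
Q = ΔU + W = 2391 + 1594 = 3985 J.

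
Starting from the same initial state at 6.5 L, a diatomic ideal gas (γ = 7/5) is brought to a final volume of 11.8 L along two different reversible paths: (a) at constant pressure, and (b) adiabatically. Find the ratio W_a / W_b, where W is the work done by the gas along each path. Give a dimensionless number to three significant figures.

Path (a) isobaric: W = P₁(V₂ − V₁) → W_a/(P₁V₁) = 0.8154.
Path (b) adiabatic: W = P₁V₁(1 − (V₁/V₂)^(γ−1))/(γ−1) → W_b/(P₁V₁) = 0.5305.
W_a / W_b = 0.8154 / 0.5305 = 1.537.

W_a / W_b ≈ 1.54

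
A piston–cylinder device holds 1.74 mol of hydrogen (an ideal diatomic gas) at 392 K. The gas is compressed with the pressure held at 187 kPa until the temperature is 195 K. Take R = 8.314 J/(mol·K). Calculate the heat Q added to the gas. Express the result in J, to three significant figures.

Q ≈ -9970 J

Isobaric: W = nRΔT = (1.74)(8.314)(-197) = -2850 J.
ΔU = nCᵥΔT with Cᵥ = 5R/2: ΔU = (1.74)(20.79)(-197) = -7125 J.
Q = ΔU + W = -7125 − 2850 = -9975 J.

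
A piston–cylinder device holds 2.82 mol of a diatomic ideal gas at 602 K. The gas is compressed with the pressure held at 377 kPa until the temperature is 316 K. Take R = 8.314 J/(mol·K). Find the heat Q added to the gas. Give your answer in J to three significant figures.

Isobaric: W = nRΔT = (2.82)(8.314)(-286) = -6705 J.
ΔU = nCᵥΔT with Cᵥ = 5R/2: ΔU = (2.82)(20.79)(-286) = -16764 J.
Q = ΔU + W = -16764 − 6705 = -23469 J.

Q ≈ -23500 J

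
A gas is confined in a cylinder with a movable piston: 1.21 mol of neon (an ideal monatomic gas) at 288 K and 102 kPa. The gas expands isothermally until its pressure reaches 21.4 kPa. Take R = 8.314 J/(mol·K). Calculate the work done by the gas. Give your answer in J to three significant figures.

W ≈ 4520 J

Isothermal process: W = nRT ln(V₂/V₁) = nRT ln(P₁/P₂).
W = (1.21)(8.314)(288) × ln(102/21.4)
  = 2897 × ln(4.766) = 2897 × 1.562
W_by_gas = 4524 J.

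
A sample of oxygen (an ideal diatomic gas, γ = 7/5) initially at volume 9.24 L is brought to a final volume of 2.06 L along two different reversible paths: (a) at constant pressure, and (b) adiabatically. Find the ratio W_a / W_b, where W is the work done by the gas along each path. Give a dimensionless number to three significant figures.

Path (a) isobaric: W = P₁(V₂ − V₁) → W_a/(P₁V₁) = -0.7771.
Path (b) adiabatic: W = P₁V₁(1 − (V₁/V₂)^(γ−1))/(γ−1) → W_b/(P₁V₁) = -2.057.
W_a / W_b = -0.7771 / -2.057 = 0.3778.

W_a / W_b ≈ 0.378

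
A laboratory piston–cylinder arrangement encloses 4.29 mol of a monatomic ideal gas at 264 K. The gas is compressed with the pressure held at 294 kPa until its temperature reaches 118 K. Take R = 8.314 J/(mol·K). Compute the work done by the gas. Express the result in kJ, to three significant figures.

Isobaric: W = P ΔV = nR ΔT.
W = (4.29)(8.314)(118 − 264) = -5207 J.

W ≈ -5.21 kJ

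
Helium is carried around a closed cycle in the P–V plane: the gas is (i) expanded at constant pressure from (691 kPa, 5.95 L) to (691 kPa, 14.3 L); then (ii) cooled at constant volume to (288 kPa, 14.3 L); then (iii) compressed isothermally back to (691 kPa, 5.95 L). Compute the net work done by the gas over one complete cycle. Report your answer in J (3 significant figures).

Leg (i): W = PΔV = (691)(14.3 − 5.95) = 5770 J.
Leg (ii): W = 0.
Leg (iii): W = PᵢVᵢ ln(V_f/Vᵢ) = (4118) ln(5.95/14.3) = -3611 J.
W_net = 5770 − 3611 = 2159 J.

W_net ≈ 2160 J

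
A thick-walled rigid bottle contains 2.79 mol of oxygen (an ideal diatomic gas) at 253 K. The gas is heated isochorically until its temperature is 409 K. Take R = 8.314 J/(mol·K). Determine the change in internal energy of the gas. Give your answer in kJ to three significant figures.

ΔU ≈ 9.05 kJ

Constant volume ⇒ W = 0, so Q = ΔU = nCᵥΔT with Cᵥ = 5R/2 = 20.79 J/(mol·K).
ΔU = (2.79)(20.79)(409 − 253) = 9046 J.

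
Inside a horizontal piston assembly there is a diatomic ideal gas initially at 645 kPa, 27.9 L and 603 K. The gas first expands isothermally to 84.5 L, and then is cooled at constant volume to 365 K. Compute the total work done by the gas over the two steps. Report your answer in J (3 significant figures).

W_total ≈ 19900 J

Step 1 (isothermal): W = P₁V₁ ln(V₂/V₁) = (17996) ln(84.5/27.9) = 19941 J.
Step 2 (isochoric): W = 0 (constant volume).
W_total = 19941 + 0 = 19941 J.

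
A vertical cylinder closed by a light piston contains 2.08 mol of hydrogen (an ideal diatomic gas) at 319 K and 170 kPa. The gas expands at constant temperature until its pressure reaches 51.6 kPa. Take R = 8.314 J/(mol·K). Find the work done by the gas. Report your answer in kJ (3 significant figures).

W ≈ 6.58 kJ

Isothermal process: W = nRT ln(V₂/V₁) = nRT ln(P₁/P₂).
W = (2.08)(8.314)(319) × ln(170/51.6)
  = 5517 × ln(3.295) = 5517 × 1.192
W_by_gas = 6577 J.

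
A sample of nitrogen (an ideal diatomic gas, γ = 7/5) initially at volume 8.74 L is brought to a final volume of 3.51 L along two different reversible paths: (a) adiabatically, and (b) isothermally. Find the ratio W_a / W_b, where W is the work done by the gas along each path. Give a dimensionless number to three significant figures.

Path (a) adiabatic: W = P₁V₁(1 − (V₁/V₂)^(γ−1))/(γ−1) → W_a/(P₁V₁) = -1.101.
Path (b) isothermal: W = P₁V₁ ln(V₂/V₁) → W_b/(P₁V₁) = -0.9123.
W_a / W_b = -1.101 / -0.9123 = 1.207.

W_a / W_b ≈ 1.21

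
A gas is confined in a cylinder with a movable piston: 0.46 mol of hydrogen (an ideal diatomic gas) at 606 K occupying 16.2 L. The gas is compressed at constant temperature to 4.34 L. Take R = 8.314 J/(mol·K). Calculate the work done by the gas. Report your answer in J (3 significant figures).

Isothermal: W = nRT ln(V₂/V₁).
W = (0.46)(8.314)(606) × ln(4.34/16.2)
  = 2318 × -1.317
W_by_gas = -3053 J.

W ≈ -3050 J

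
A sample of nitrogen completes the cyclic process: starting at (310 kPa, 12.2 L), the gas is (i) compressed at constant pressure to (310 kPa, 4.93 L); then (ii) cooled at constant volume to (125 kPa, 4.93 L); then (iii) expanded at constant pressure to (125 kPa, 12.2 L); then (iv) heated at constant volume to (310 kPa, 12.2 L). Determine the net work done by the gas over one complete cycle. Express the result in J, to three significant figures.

W_net ≈ -1340 J

Constant-volume legs do no work.
W(i) = (310)(4.93 − 12.2) = -2254 J; W(iii) = (125)(12.2 − 4.93) = 908.8 J.
W_net = -2254 + 908.8 = -1345 J (the counter-clockwise enclosed area).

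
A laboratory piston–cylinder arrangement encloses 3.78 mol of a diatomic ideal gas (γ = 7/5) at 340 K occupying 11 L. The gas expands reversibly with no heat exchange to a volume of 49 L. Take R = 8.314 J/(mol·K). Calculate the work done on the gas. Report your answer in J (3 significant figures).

W ≈ -12000 J

Adiabatic: TV^(γ−1) = const with γ = 7/5.
T₂ = T₁ (V₁/V₂)^(γ−1) = 340 × (11/49)^0.4 = 340 × 0.5501 = 187 K.
W_by = nCᵥ(T₁ − T₂) = (3.78)(20.79)(340 − 187) = 12017 J.
Work on gas = −W_by = -12017 J.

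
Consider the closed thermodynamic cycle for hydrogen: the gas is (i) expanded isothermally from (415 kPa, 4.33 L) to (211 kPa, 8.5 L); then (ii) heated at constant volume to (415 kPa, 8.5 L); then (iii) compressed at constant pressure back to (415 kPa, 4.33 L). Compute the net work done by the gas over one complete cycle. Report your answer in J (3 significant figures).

W_net ≈ -519 J

Leg (i): W = PᵢVᵢ ln(V_f/Vᵢ) = (1797) ln(8.5/4.33) = 1212 J.
Leg (ii): W = 0.
Leg (iii): W = PΔV = (415)(4.33 − 8.5) = -1731 J.
W_net = 1212 − 1731 = -518.5 J.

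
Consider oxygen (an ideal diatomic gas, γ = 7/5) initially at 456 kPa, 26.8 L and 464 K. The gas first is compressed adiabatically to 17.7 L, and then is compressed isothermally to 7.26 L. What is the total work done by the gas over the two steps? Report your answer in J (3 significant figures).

W_total ≈ -18400 J

Step 1 (adiabatic): W = (P₁V₁ − P₂V₂)/(γ−1) = (12221 − 14427)/0.4 = -5515 J.
After step 1: P = 815.1 kPa, V = 17.7 L, T = 547.8 K.
Step 2 (isothermal): W = P₁V₁ ln(V₂/V₁) = (14427) ln(7.26/17.7) = -12857 J.
W_total = -5515 − 12857 = -18371 J.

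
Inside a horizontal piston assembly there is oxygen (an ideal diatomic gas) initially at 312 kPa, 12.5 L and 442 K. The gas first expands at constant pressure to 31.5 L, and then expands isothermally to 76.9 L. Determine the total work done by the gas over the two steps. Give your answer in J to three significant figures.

W_total ≈ 14700 J

Step 1 (isobaric): W = PΔV = (312 kPa)(31.5 − 12.5 L) = 5928 J.
After step 1: P = 312 kPa, V = 31.5 L, T = 1114 K.
Step 2 (isothermal): W = P₁V₁ ln(V₂/V₁) = (9828) ln(76.9/31.5) = 8772 J.
W_total = 5928 + 8772 = 14700 J.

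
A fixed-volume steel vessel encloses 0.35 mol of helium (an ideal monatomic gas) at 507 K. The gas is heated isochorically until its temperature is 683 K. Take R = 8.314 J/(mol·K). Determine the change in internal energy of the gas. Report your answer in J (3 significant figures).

ΔU ≈ 768 J

Constant volume ⇒ W = 0, so Q = ΔU = nCᵥΔT with Cᵥ = 3R/2 = 12.47 J/(mol·K).
ΔU = (0.35)(12.47)(683 − 507) = 768.2 J.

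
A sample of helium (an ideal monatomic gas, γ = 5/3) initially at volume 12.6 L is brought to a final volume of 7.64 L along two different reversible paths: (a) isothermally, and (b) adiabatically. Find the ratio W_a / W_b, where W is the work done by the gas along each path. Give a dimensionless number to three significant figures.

W_a / W_b ≈ 0.842

Path (a) isothermal: W = P₁V₁ ln(V₂/V₁) → W_a/(P₁V₁) = -0.5003.
Path (b) adiabatic: W = P₁V₁(1 − (V₁/V₂)^(γ−1))/(γ−1) → W_b/(P₁V₁) = -0.5938.
W_a / W_b = -0.5003 / -0.5938 = 0.8425.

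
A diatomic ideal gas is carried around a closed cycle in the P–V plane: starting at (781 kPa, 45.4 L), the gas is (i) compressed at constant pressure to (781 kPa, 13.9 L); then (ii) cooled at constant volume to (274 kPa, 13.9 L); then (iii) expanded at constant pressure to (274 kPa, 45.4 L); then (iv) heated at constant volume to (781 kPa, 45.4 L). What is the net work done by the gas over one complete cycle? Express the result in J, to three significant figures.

Constant-volume legs do no work.
W(i) = (781)(13.9 − 45.4) = -24602 J; W(iii) = (274)(45.4 − 13.9) = 8631 J.
W_net = -24602 + 8631 = -15970 J (the counter-clockwise enclosed area).

W_net ≈ -16000 J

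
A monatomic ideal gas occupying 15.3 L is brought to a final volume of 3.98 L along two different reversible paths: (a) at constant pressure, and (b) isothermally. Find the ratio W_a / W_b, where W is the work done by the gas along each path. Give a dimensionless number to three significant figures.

W_a / W_b ≈ 0.549

Path (a) isobaric: W = P₁(V₂ − V₁) → W_a/(P₁V₁) = -0.7399.
Path (b) isothermal: W = P₁V₁ ln(V₂/V₁) → W_b/(P₁V₁) = -1.347.
W_a / W_b = -0.7399 / -1.347 = 0.5494.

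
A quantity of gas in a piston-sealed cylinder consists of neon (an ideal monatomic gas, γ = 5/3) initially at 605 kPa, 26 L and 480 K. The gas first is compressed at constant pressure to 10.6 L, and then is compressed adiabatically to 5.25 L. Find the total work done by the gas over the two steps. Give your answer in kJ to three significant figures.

W_total ≈ -15.1 kJ

Step 1 (isobaric): W = PΔV = (605 kPa)(10.6 − 26 L) = -9317 J.
After step 1: P = 605 kPa, V = 10.6 L, T = 195.7 K.
Step 2 (adiabatic): W = (P₁V₁ − P₂V₂)/(γ−1) = (6413 − 10245)/0.667 = -5747 J.
W_total = -9317 − 5747 = -15064 J.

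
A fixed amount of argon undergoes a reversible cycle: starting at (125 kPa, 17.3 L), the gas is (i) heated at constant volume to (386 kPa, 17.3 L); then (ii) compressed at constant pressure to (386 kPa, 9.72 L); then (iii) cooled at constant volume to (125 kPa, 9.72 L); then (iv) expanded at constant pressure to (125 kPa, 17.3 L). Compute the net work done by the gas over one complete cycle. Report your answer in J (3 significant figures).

Constant-volume legs do no work.
W(ii) = (386)(9.72 − 17.3) = -2926 J; W(iv) = (125)(17.3 − 9.72) = 947.5 J.
W_net = -2926 + 947.5 = -1978 J (the counter-clockwise enclosed area).

W_net ≈ -1980 J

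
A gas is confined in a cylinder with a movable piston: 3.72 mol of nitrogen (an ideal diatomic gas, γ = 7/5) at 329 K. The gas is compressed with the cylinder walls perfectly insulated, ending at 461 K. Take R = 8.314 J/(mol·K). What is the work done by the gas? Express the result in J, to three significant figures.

Adiabatic ⇒ Q = 0, so W_by = −ΔU = nCᵥ(T₁ − T₂).
Cᵥ = 5R/2 = 20.79 J/(mol·K).
W = (3.72)(20.79)(329 − 461) = -10206 J.

W ≈ -10200 J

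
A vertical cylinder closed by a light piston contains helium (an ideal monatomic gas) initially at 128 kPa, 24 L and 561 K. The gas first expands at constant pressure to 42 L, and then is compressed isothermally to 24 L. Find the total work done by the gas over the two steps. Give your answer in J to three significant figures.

Step 1 (isobaric): W = PΔV = (128 kPa)(42 − 24 L) = 2304 J.
After step 1: P = 128 kPa, V = 42 L, T = 981.8 K.
Step 2 (isothermal): W = P₁V₁ ln(V₂/V₁) = (5376) ln(24/42) = -3008 J.
W_total = 2304 − 3008 = -704.5 J.

W_total ≈ -704 J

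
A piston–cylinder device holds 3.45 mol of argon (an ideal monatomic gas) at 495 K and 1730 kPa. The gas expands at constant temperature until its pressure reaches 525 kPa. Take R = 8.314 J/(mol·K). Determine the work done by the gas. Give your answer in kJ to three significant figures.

W ≈ 16.9 kJ

Isothermal process: W = nRT ln(V₂/V₁) = nRT ln(P₁/P₂).
W = (3.45)(8.314)(495) × ln(1730/525)
  = 14198 × ln(3.295) = 14198 × 1.192
W_by_gas = 16931 J.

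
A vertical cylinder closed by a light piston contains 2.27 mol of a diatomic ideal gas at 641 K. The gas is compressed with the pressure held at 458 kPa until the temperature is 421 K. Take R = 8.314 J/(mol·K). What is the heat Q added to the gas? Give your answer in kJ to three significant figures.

Isobaric: W = nRΔT = (2.27)(8.314)(-220) = -4152 J.
ΔU = nCᵥΔT with Cᵥ = 5R/2: ΔU = (2.27)(20.79)(-220) = -10380 J.
Q = ΔU + W = -10380 − 4152 = -14532 J.

Q ≈ -14.5 kJ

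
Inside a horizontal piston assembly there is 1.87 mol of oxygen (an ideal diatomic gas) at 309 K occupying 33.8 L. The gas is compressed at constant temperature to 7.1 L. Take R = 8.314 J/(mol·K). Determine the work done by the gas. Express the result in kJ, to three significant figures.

Isothermal: W = nRT ln(V₂/V₁).
W = (1.87)(8.314)(309) × ln(7.1/33.8)
  = 4804 × -1.56
W_by_gas = -7496 J.

W ≈ -7.50 kJ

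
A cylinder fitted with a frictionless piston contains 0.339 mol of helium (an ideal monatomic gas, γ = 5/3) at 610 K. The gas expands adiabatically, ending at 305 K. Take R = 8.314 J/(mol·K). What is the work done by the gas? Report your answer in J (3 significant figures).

W ≈ 1290 J

Adiabatic ⇒ Q = 0, so W_by = −ΔU = nCᵥ(T₁ − T₂).
Cᵥ = 3R/2 = 12.47 J/(mol·K).
W = (0.339)(12.47)(610 − 305) = 1289 J.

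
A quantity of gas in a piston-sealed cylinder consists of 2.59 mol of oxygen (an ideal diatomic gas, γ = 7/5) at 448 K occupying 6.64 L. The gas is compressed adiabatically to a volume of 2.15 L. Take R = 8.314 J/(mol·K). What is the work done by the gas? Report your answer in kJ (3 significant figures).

W ≈ -13.7 kJ

Adiabatic: TV^(γ−1) = const with γ = 7/5.
T₂ = T₁ (V₁/V₂)^(γ−1) = 448 × (6.64/2.15)^0.4 = 448 × 1.57 = 703.3 K.
W_by = nCᵥ(T₁ − T₂) = (2.59)(20.79)(448 − 703.3) = -13746 J.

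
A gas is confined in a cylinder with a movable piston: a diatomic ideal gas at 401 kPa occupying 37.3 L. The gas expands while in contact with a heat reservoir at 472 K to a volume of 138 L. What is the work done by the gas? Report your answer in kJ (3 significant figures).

W ≈ 19.6 kJ

Isothermal: W = nRT ln(V₂/V₁) = P₁V₁ ln(V₂/V₁).
P₁V₁ = (401 kPa)(37.3 L) = 14957 J.
W = 14957 × ln(138/37.3) = 14957 × 1.308
W_by_gas = 19568 J.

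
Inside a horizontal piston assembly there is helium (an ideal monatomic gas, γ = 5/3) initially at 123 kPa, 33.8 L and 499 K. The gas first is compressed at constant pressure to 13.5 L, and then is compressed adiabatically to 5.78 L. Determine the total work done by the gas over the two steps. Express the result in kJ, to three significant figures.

W_total ≈ -4.39 kJ

Step 1 (isobaric): W = PΔV = (123 kPa)(13.5 − 33.8 L) = -2497 J.
After step 1: P = 123 kPa, V = 13.5 L, T = 199.3 K.
Step 2 (adiabatic): W = (P₁V₁ − P₂V₂)/(γ−1) = (1660 − 2923)/0.667 = -1894 J.
W_total = -2497 − 1894 = -4391 J.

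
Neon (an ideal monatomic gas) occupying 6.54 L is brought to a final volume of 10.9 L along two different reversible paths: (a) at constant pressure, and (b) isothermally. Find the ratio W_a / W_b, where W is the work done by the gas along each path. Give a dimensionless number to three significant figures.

W_a / W_b ≈ 1.31

Path (a) isobaric: W = P₁(V₂ − V₁) → W_a/(P₁V₁) = 0.6667.
Path (b) isothermal: W = P₁V₁ ln(V₂/V₁) → W_b/(P₁V₁) = 0.5108.
W_a / W_b = 0.6667 / 0.5108 = 1.305.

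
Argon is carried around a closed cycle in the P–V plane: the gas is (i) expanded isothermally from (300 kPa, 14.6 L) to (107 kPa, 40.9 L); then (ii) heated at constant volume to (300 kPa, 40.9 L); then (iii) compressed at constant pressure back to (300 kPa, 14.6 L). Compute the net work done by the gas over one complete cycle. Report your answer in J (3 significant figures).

Leg (i): W = PᵢVᵢ ln(V_f/Vᵢ) = (4380) ln(40.9/14.6) = 4512 J.
Leg (ii): W = 0.
Leg (iii): W = PΔV = (300)(14.6 − 40.9) = -7890 J.
W_net = 4512 − 7890 = -3378 J.

W_net ≈ -3380 J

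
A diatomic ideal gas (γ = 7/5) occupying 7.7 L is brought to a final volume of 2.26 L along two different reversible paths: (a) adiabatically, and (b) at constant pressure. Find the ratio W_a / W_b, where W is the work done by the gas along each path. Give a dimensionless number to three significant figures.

W_a / W_b ≈ 2.24

Path (a) adiabatic: W = P₁V₁(1 − (V₁/V₂)^(γ−1))/(γ−1) → W_a/(P₁V₁) = -1.582.
Path (b) isobaric: W = P₁(V₂ − V₁) → W_b/(P₁V₁) = -0.7065.
W_a / W_b = -1.582 / -0.7065 = 2.239.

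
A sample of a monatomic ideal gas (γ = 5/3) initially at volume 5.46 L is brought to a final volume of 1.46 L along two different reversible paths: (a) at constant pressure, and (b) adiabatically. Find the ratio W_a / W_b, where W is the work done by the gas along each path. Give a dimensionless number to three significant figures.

W_a / W_b ≈ 0.347

Path (a) isobaric: W = P₁(V₂ − V₁) → W_a/(P₁V₁) = -0.7326.
Path (b) adiabatic: W = P₁V₁(1 − (V₁/V₂)^(γ−1))/(γ−1) → W_b/(P₁V₁) = -2.114.
W_a / W_b = -0.7326 / -2.114 = 0.3466.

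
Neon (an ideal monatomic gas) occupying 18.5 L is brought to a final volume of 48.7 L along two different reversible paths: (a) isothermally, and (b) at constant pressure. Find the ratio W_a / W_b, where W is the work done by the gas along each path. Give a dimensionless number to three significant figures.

W_a / W_b ≈ 0.593

Path (a) isothermal: W = P₁V₁ ln(V₂/V₁) → W_a/(P₁V₁) = 0.9679.
Path (b) isobaric: W = P₁(V₂ − V₁) → W_b/(P₁V₁) = 1.632.
W_a / W_b = 0.9679 / 1.632 = 0.5929.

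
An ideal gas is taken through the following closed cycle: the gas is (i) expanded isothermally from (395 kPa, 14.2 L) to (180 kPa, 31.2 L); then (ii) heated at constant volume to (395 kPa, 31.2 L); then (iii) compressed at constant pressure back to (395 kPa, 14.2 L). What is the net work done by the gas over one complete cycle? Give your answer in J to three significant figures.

Leg (i): W = PᵢVᵢ ln(V_f/Vᵢ) = (5609) ln(31.2/14.2) = 4415 J.
Leg (ii): W = 0.
Leg (iii): W = PΔV = (395)(14.2 − 31.2) = -6715 J.
W_net = 4415 − 6715 = -2300 J.

W_net ≈ -2300 J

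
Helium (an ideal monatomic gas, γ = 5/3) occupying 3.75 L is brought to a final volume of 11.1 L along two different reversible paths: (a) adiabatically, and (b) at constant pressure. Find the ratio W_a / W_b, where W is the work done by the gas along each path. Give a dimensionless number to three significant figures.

W_a / W_b ≈ 0.394

Path (a) adiabatic: W = P₁V₁(1 − (V₁/V₂)^(γ−1))/(γ−1) → W_a/(P₁V₁) = 0.7724.
Path (b) isobaric: W = P₁(V₂ − V₁) → W_b/(P₁V₁) = 1.96.
W_a / W_b = 0.7724 / 1.96 = 0.3941.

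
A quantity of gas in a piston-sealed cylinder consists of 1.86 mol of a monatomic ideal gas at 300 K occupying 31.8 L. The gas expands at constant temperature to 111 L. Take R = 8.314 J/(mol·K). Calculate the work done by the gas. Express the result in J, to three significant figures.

Isothermal: W = nRT ln(V₂/V₁).
W = (1.86)(8.314)(300) × ln(111/31.8)
  = 4639 × 1.25
W_by_gas = 5799 J.

W ≈ 5800 J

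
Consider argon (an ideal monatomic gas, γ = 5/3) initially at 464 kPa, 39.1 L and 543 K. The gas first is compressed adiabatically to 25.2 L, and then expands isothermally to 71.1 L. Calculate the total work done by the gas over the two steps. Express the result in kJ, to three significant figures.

W_total ≈ 16.0 kJ

Step 1 (adiabatic): W = (P₁V₁ − P₂V₂)/(γ−1) = (18142 − 24315)/0.667 = -9259 J.
After step 1: P = 964.9 kPa, V = 25.2 L, T = 727.8 K.
Step 2 (isothermal): W = P₁V₁ ln(V₂/V₁) = (24315) ln(71.1/25.2) = 25221 J.
W_total = -9259 + 25221 = 15962 J.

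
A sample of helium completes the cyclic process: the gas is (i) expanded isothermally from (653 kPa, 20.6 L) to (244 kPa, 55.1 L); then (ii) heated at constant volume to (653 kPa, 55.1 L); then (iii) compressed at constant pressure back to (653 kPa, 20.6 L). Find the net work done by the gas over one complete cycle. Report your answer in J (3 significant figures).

W_net ≈ -9290 J

Leg (i): W = PᵢVᵢ ln(V_f/Vᵢ) = (13452) ln(55.1/20.6) = 13235 J.
Leg (ii): W = 0.
Leg (iii): W = PΔV = (653)(20.6 − 55.1) = -22528 J.
W_net = 13235 − 22528 = -9294 J.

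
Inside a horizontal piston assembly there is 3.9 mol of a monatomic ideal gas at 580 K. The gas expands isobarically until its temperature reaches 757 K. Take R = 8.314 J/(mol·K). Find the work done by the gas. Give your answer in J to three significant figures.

W ≈ 5740 J

Isobaric: W = P ΔV = nR ΔT.
W = (3.9)(8.314)(757 − 580) = 5739 J.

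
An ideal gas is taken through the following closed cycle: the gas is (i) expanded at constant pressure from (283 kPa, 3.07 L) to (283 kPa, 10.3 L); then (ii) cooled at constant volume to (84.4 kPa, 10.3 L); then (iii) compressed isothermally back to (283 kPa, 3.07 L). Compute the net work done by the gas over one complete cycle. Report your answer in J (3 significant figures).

Leg (i): W = PΔV = (283)(10.3 − 3.07) = 2046 J.
Leg (ii): W = 0.
Leg (iii): W = PᵢVᵢ ln(V_f/Vᵢ) = (869.3) ln(3.07/10.3) = -1052 J.
W_net = 2046 − 1052 = 993.8 J.

W_net ≈ 994 J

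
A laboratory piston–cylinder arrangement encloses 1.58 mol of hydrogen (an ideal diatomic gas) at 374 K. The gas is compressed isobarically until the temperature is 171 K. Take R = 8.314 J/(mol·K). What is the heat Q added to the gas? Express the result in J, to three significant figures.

Q ≈ -9330 J

Isobaric: W = nRΔT = (1.58)(8.314)(-203) = -2667 J.
ΔU = nCᵥΔT with Cᵥ = 5R/2: ΔU = (1.58)(20.79)(-203) = -6667 J.
Q = ΔU + W = -6667 − 2667 = -9333 J.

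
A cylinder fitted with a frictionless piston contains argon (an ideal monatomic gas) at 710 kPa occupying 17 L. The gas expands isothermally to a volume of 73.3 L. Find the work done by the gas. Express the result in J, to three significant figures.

W ≈ 17600 J

Isothermal: W = nRT ln(V₂/V₁) = P₁V₁ ln(V₂/V₁).
P₁V₁ = (710 kPa)(17 L) = 12070 J.
W = 12070 × ln(73.3/17) = 12070 × 1.461
W_by_gas = 17638 J.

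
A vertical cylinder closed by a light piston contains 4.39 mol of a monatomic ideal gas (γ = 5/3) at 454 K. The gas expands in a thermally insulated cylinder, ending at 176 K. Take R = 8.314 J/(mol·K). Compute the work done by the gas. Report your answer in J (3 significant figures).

W ≈ 15200 J

Adiabatic ⇒ Q = 0, so W_by = −ΔU = nCᵥ(T₁ − T₂).
Cᵥ = 3R/2 = 12.47 J/(mol·K).
W = (4.39)(12.47)(454 − 176) = 15220 J.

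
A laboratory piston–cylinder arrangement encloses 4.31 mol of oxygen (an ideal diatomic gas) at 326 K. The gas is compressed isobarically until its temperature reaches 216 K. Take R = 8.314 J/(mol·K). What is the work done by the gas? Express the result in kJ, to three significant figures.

Isobaric: W = P ΔV = nR ΔT.
W = (4.31)(8.314)(216 − 326) = -3942 J.

W ≈ -3.94 kJ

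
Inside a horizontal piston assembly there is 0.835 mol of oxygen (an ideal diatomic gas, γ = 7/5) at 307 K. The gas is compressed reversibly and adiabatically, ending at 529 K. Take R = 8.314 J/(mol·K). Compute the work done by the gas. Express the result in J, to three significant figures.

Adiabatic ⇒ Q = 0, so W_by = −ΔU = nCᵥ(T₁ − T₂).
Cᵥ = 5R/2 = 20.79 J/(mol·K).
W = (0.835)(20.79)(307 − 529) = -3853 J.

W ≈ -3850 J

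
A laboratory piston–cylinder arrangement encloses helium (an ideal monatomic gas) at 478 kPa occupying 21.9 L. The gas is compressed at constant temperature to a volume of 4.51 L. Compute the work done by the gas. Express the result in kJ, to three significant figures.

Isothermal: W = nRT ln(V₂/V₁) = P₁V₁ ln(V₂/V₁).
P₁V₁ = (478 kPa)(21.9 L) = 10468 J.
W = 10468 × ln(4.51/21.9) = 10468 × -1.58
W_by_gas = -16542 J.

W ≈ -16.5 kJ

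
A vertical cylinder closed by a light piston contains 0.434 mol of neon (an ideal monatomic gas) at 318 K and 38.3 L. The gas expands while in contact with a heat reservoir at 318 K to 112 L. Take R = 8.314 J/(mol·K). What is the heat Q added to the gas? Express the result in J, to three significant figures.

Isothermal ⇒ ΔU = 0, so Q = W = nRT ln(V₂/V₁).
Q = (0.434)(8.314)(318) ln(112/38.3) = 1147 × 1.073 = 1231 J.

Q ≈ 1230 J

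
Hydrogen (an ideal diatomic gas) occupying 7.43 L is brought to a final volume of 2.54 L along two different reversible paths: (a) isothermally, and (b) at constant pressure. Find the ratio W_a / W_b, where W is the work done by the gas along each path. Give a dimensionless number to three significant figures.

Path (a) isothermal: W = P₁V₁ ln(V₂/V₁) → W_a/(P₁V₁) = -1.073.
Path (b) isobaric: W = P₁(V₂ − V₁) → W_b/(P₁V₁) = -0.6581.
W_a / W_b = -1.073 / -0.6581 = 1.631.

W_a / W_b ≈ 1.63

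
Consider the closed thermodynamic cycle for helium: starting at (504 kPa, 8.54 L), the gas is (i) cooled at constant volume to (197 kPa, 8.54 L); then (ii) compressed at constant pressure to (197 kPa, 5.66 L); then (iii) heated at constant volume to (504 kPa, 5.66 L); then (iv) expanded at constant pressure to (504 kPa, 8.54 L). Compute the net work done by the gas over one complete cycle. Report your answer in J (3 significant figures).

W_net ≈ 884 J

Constant-volume legs do no work.
W(ii) = (197)(5.66 − 8.54) = -567.4 J; W(iv) = (504)(8.54 − 5.66) = 1452 J.
W_net = -567.4 + 1452 = 884.2 J (the clockwise enclosed area).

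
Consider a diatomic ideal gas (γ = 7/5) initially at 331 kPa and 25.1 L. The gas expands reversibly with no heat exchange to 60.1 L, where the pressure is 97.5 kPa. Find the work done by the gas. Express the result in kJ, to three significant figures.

Adiabatic: W = (P₁V₁ − P₂V₂)/(γ − 1) with γ = 7/5.
P₁V₁ = 8308 J, P₂V₂ = 5860 J.
W = (8308 − 5860) / 0.4 = 6121 J.

W ≈ 6.12 kJ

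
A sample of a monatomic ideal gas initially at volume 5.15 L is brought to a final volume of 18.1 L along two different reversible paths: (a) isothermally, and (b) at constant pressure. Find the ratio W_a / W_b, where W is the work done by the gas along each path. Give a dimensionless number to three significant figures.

W_a / W_b ≈ 0.500

Path (a) isothermal: W = P₁V₁ ln(V₂/V₁) → W_a/(P₁V₁) = 1.257.
Path (b) isobaric: W = P₁(V₂ − V₁) → W_b/(P₁V₁) = 2.515.
W_a / W_b = 1.257 / 2.515 = 0.4999.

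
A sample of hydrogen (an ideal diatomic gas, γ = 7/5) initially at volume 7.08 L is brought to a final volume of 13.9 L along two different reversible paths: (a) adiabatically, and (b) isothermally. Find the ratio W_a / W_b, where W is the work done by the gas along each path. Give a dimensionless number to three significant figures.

Path (a) adiabatic: W = P₁V₁(1 − (V₁/V₂)^(γ−1))/(γ−1) → W_a/(P₁V₁) = 0.5913.
Path (b) isothermal: W = P₁V₁ ln(V₂/V₁) → W_b/(P₁V₁) = 0.6746.
W_a / W_b = 0.5913 / 0.6746 = 0.8764.

W_a / W_b ≈ 0.876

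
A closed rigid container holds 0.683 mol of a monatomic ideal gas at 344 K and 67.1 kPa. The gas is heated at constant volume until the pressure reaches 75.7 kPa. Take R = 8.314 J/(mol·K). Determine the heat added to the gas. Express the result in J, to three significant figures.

Constant volume ⇒ W = 0, so Q = ΔU = nCᵥΔT with Cᵥ = 3R/2 = 12.47 J/(mol·K).
At constant V, T₂/T₁ = P₂/P₁ ⇒ ΔT = T₁(P₂/P₁ − 1) = 344·(75.7/67.1 − 1) = 44.09 K.
ΔU = (0.683)(12.47)(44.09) = 375.5 J.

Q ≈ 376 J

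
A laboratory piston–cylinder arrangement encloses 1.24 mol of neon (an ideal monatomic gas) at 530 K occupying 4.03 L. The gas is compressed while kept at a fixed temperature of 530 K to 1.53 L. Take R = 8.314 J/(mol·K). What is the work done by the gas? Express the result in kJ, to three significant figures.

Isothermal: W = nRT ln(V₂/V₁).
W = (1.24)(8.314)(530) × ln(1.53/4.03)
  = 5464 × -0.9685
W_by_gas = -5292 J.

W ≈ -5.29 kJ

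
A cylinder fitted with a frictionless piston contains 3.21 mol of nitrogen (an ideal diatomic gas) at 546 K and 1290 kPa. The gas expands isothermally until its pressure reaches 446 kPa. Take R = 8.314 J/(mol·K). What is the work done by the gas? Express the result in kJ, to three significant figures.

Isothermal process: W = nRT ln(V₂/V₁) = nRT ln(P₁/P₂).
W = (3.21)(8.314)(546) × ln(1290/446)
  = 14572 × ln(2.892) = 14572 × 1.062
W_by_gas = 15476 J.

W ≈ 15.5 kJ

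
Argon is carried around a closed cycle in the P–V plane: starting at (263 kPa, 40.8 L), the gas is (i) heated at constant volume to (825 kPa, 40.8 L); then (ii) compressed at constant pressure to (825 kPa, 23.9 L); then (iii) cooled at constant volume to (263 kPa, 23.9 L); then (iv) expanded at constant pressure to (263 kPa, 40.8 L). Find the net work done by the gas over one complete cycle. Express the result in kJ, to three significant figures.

Constant-volume legs do no work.
W(ii) = (825)(23.9 − 40.8) = -13942 J; W(iv) = (263)(40.8 − 23.9) = 4445 J.
W_net = -13942 + 4445 = -9498 J (the counter-clockwise enclosed area).

W_net ≈ -9.50 kJ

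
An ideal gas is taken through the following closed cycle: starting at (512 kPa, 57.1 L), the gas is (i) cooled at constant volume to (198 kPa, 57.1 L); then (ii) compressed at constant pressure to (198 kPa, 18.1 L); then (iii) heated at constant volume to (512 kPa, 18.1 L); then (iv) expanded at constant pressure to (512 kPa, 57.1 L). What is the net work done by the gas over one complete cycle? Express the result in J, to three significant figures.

W_net ≈ 12200 J

Constant-volume legs do no work.
W(ii) = (198)(18.1 − 57.1) = -7722 J; W(iv) = (512)(57.1 − 18.1) = 19968 J.
W_net = -7722 + 19968 = 12246 J (the clockwise enclosed area).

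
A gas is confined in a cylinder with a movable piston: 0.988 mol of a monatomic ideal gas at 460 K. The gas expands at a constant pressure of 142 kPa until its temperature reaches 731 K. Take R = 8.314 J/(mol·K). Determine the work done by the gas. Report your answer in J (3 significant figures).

W ≈ 2230 J

Isobaric: W = P ΔV = nR ΔT.
W = (0.988)(8.314)(731 − 460) = 2226 J.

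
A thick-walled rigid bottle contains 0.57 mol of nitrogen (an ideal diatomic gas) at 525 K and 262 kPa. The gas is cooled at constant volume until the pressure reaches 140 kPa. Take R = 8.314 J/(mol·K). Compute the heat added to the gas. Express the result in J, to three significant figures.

Q ≈ -2900 J

Constant volume ⇒ W = 0, so Q = ΔU = nCᵥΔT with Cᵥ = 5R/2 = 20.79 J/(mol·K).
At constant V, T₂/T₁ = P₂/P₁ ⇒ ΔT = T₁(P₂/P₁ − 1) = 525·(140/262 − 1) = -244.5 K.
ΔU = (0.57)(20.79)(-244.5) = -2896 J.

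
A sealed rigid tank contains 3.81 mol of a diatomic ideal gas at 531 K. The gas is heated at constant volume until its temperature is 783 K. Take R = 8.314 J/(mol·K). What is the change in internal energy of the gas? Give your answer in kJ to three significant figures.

Constant volume ⇒ W = 0, so Q = ΔU = nCᵥΔT with Cᵥ = 5R/2 = 20.79 J/(mol·K).
ΔU = (3.81)(20.79)(783 − 531) = 19956 J.

ΔU ≈ 20.0 kJ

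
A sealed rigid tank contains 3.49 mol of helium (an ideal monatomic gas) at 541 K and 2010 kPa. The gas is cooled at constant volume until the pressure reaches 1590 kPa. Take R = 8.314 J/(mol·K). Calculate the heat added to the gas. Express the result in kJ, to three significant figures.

Q ≈ -4.92 kJ

Constant volume ⇒ W = 0, so Q = ΔU = nCᵥΔT with Cᵥ = 3R/2 = 12.47 J/(mol·K).
At constant V, T₂/T₁ = P₂/P₁ ⇒ ΔT = T₁(P₂/P₁ − 1) = 541·(1590/2010 − 1) = -113 K.
ΔU = (3.49)(12.47)(-113) = -4920 J.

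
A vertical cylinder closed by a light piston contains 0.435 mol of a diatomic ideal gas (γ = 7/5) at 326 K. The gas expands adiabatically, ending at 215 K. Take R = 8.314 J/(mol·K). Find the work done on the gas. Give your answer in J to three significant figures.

Adiabatic ⇒ Q = 0, so W_by = −ΔU = nCᵥ(T₁ − T₂).
Cᵥ = 5R/2 = 20.79 J/(mol·K).
W = (0.435)(20.79)(326 − 215) = 1004 J.
Work on gas = −W_by = -1004 J.

W ≈ -1000 J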